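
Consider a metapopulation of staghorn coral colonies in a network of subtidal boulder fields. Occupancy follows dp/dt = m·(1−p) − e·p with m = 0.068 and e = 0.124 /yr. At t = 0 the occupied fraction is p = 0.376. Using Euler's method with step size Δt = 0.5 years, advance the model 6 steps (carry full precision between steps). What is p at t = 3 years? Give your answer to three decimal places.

Update rule: p ← p + [m·(1−p) − e·p]·Δt with Δt = 0.5.
step 1: Δp = -0.00210, p = 0.37390
step 2: Δp = -0.00189, p = 0.37201
step 3: Δp = -0.00171, p = 0.37030
step 4: Δp = -0.00155, p = 0.36875
step 5: Δp = -0.00140, p = 0.36735
step 6: Δp = -0.00127, p = 0.36608

0.366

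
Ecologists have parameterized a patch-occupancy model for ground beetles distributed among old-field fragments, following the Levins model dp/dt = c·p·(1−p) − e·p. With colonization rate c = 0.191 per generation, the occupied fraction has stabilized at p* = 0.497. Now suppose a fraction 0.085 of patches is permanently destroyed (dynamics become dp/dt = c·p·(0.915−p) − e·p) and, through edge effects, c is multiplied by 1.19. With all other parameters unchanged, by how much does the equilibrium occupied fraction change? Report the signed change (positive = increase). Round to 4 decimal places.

-0.0047

Balance c(1−p*) = e gives e = 0.191×(1 − 0.49700) = 0.09607.
New p* = 0.915 − e/c = 0.915 − 0.09607/0.22729 = 0.49232.
Δp* = 0.49232 − 0.49700 = -0.00468.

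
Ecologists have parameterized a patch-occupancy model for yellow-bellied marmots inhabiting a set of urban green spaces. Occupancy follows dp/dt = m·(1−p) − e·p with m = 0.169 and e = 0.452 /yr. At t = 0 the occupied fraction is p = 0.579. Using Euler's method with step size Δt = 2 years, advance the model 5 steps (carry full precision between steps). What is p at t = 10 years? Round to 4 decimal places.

0.2719

Update rule: p ← p + [m·(1−p) − e·p]·Δt with Δt = 2.
step 1: Δp = -0.38112, p = 0.19788
step 2: Δp = +0.09223, p = 0.29011
step 3: Δp = -0.02232, p = 0.26779
step 4: Δp = +0.00540, p = 0.27319
step 5: Δp = -0.00131, p = 0.27189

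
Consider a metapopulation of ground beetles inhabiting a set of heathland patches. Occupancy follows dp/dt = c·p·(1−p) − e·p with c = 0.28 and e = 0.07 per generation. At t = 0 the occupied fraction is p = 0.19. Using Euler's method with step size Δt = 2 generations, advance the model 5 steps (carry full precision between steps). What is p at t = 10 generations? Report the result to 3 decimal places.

0.548

Update rule: p ← p + [c·p·(1−p) − e·p]·Δt with Δt = 2.
step 1: Δp = +0.05958, p = 0.24958
step 2: Δp = +0.06994, p = 0.31953
step 3: Δp = +0.07703, p = 0.39655
step 4: Δp = +0.07849, p = 0.47504
step 5: Δp = +0.07315, p = 0.54819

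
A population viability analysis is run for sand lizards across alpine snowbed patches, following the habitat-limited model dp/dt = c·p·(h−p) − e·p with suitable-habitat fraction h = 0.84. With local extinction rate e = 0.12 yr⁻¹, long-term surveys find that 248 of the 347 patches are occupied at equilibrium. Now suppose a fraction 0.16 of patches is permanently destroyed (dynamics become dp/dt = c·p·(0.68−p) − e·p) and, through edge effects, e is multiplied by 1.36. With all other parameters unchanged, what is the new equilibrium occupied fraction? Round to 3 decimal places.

0.510

Observed p* = 248/347 = 0.71470.
Balance c(h−p*) = e gives c = e/(0.84 − 0.71470) = 0.12/0.12530 = 0.95770.
New p* = 0.68 − e/c = 0.68 − 0.16320/0.95770 = 0.50959.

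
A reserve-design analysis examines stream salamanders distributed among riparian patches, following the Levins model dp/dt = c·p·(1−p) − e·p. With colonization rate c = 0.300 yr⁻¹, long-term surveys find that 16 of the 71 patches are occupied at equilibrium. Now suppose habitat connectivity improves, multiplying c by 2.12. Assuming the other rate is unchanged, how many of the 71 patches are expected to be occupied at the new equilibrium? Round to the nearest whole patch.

Observed p* = 16/71 = 0.22535.
Balance c(1−p*) = e gives e = 0.300×(1 − 0.22535) = 0.23240.
New p* = 1 − e/c = 1 − 0.23240/0.63600 = 0.63459.
Expected occupied = 71 × 0.63459 = 45.06 ≈ 45.

45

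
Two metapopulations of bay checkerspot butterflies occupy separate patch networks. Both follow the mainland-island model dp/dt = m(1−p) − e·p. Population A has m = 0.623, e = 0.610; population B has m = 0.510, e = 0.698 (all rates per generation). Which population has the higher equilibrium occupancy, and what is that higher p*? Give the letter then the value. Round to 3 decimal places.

A: p*_A = m/(m+e) = 0.623/1.2330 = 0.5053.
B: p*_B = 0.510/1.2080 = 0.4222.
A is higher at 0.5053.

A, 0.505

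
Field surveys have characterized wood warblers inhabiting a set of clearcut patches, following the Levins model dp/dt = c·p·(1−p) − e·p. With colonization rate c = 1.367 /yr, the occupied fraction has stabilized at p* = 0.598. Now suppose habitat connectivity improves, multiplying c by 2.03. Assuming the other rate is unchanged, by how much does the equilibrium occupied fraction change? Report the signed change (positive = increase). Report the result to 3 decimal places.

Balance c(1−p*) = e gives e = 1.367×(1 − 0.59800) = 0.54953.
New p* = 1 − e/c = 1 − 0.54953/2.77501 = 0.80197.
Δp* = 0.80197 − 0.59800 = +0.20397.

0.204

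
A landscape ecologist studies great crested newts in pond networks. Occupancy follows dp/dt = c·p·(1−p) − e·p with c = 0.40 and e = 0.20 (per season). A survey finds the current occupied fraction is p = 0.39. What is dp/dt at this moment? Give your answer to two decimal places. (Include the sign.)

Colonization term: c·p·(1−p) = 0.40×0.39×0.6100 = 0.09516.
Extinction term: e·p = 0.07800.
dp/dt = 0.09516 − 0.07800 = 0.01716.

0.02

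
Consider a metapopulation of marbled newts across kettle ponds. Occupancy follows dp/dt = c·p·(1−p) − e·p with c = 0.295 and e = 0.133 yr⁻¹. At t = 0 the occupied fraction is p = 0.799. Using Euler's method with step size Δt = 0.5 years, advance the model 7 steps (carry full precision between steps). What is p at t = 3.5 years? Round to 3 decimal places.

0.662

Update rule: p ← p + [c·p·(1−p) − e·p]·Δt with Δt = 0.5.
step 1: Δp = -0.02945, p = 0.76955
step 2: Δp = -0.02502, p = 0.74454
step 3: Δp = -0.02146, p = 0.72308
step 4: Δp = -0.01855, p = 0.70453
step 5: Δp = -0.01615, p = 0.68838
step 6: Δp = -0.01414, p = 0.67425
step 7: Δp = -0.01244, p = 0.66181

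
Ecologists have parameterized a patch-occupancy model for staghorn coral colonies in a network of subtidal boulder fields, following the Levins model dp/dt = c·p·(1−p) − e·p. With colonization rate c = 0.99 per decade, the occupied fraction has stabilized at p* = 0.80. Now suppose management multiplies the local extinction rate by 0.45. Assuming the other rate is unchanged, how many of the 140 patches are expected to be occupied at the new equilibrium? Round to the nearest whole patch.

Balance c(1−p*) = e gives e = 0.99×(1 − 0.80000) = 0.19800.
New p* = 1 − e/c = 1 − 0.08910/0.99000 = 0.91000.
Expected occupied = 140 × 0.91000 = 127.40 ≈ 127.

127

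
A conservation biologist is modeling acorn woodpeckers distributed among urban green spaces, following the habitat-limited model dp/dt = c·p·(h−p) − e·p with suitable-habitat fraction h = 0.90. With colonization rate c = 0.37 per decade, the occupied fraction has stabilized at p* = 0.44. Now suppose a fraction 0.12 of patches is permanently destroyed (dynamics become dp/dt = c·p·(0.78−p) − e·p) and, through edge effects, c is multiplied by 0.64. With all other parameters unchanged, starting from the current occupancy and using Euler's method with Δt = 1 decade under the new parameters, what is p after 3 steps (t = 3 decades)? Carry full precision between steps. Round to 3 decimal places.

Balance c(h−p*) = e gives e = 0.37×(0.9 − 0.44000) = 0.17020.
Starting from p₀ = 0.44000; update p ← p + (dp/dt)·Δt with the new parameters.
p: 0.44000 → 0.40054  (Δp = -0.03946)
p: 0.40054 → 0.36836  (Δp = -0.03218)
p: 0.36836 → 0.34157  (Δp = -0.02679)

0.342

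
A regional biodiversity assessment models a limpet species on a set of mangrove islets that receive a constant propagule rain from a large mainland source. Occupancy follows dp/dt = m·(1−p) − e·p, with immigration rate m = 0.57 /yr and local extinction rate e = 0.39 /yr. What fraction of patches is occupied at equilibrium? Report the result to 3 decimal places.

At equilibrium the propagule rain into empty patches balances local extinction: m(1−p*) = e·p*.
p* = m/(m+e) = 0.57/(0.57+0.39) = 0.57/0.9600 = 0.5938.

0.594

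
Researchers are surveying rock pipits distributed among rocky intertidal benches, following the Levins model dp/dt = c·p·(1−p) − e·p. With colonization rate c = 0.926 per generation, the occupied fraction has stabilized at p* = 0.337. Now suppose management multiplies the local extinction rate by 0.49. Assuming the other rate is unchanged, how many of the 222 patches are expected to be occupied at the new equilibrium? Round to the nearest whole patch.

Balance c(1−p*) = e gives e = 0.926×(1 − 0.33700) = 0.61394.
New p* = 1 − e/c = 1 − 0.30083/0.92600 = 0.67513.
Expected occupied = 222 × 0.67513 = 149.88 ≈ 150.

150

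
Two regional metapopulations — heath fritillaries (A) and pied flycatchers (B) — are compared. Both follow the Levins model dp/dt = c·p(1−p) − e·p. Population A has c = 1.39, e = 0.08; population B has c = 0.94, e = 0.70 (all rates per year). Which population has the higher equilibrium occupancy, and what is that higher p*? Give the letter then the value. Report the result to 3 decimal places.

A: p*_A = 1 − 0.08/1.39 = 0.9424.
B: p*_B = 1 − 0.70/0.94 = 0.2553.
A is higher at 0.9424.

A, 0.942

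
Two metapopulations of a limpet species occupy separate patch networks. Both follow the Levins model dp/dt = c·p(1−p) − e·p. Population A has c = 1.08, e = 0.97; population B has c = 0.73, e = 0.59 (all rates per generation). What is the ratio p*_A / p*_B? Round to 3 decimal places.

A: p*_A = 1 − 0.97/1.08 = 0.1019.
B: p*_B = 1 − 0.59/0.73 = 0.1918.
p*_A / p*_B = 0.1019/0.1918 = 0.5311.

0.531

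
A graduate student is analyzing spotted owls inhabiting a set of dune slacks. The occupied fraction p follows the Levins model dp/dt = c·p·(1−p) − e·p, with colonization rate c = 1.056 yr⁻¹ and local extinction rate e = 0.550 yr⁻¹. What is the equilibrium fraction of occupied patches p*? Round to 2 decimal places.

0.48

Setting dp/dt = 0 and dividing through by p* gives c·(1−p*) = e.
So p* = 1 − e/c = 1 − 0.550/1.056 = 1 − 0.5208 = 0.4792.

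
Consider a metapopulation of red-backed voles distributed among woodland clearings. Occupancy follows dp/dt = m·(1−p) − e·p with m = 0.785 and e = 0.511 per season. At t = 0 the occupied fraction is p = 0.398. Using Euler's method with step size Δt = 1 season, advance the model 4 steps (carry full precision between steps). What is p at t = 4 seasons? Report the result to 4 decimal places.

0.6041

Update rule: p ← p + [m·(1−p) − e·p]·Δt with Δt = 1.
t = 1: p = 0.39800 + (+0.26919) = 0.66719
t = 2: p = 0.66719 + (-0.07968) = 0.58751
t = 3: p = 0.58751 + (+0.02359) = 0.61110
t = 4: p = 0.61110 + (-0.00698) = 0.60412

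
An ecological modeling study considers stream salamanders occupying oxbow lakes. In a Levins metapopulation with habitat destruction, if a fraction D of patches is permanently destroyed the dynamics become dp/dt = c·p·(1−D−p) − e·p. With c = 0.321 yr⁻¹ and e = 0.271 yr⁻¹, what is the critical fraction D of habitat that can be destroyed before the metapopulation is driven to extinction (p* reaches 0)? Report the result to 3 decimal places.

The nontrivial equilibrium is p* = (1−D) − e/c; extinction occurs when this hits zero.
So D_crit = 1 − e/c = 1 − 0.271/0.321 = 1 − 0.8442 = 0.1558.
Note this equals the original equilibrium occupancy — the Levins extinction-debt result.

0.156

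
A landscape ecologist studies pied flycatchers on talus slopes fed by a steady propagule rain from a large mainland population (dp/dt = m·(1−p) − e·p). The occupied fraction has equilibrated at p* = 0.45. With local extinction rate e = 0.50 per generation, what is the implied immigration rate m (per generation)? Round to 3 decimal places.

At equilibrium m(1−p*) = e·p*, so m = e·p*/(1−p*).
m = 0.50 × 0.45 / 0.5500 = 0.2250/0.5500 = 0.4091.

0.409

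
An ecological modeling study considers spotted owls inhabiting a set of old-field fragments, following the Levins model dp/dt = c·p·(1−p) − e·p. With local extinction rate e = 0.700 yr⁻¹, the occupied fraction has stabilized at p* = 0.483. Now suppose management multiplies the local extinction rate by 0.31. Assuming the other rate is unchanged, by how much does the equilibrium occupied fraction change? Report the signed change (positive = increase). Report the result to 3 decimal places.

0.357

Balance c(1−p*) = e gives c = e/(1 − 0.48300) = 0.700/0.51700 = 1.35397.
New p* = 1 − e/c = 1 − 0.21700/1.35397 = 0.83973.
Δp* = 0.83973 − 0.48300 = +0.35673.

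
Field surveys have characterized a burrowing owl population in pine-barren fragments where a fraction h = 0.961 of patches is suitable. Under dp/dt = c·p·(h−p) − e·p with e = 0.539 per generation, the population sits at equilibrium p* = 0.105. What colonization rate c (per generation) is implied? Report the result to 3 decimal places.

At equilibrium c(h−p*) = e, so c = e/(h−p*).
c = 0.539/(0.961 − 0.105) = 0.539/0.8560 = 0.6297.

0.630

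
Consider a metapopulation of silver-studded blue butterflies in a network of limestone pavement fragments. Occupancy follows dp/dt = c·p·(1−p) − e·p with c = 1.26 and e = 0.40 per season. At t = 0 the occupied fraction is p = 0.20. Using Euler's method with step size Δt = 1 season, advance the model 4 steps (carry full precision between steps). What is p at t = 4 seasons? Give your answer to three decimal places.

0.660

Update rule: p ← p + [c·p·(1−p) − e·p]·Δt with Δt = 1.
  1  |  dp/dt·Δt = +0.121600  |  p_1 = 0.321600
  2  |  dp/dt·Δt = +0.146259  |  p_2 = 0.467859
  3  |  dp/dt·Δt = +0.126555  |  p_3 = 0.594413
  4  |  dp/dt·Δt = +0.066003  |  p_4 = 0.660417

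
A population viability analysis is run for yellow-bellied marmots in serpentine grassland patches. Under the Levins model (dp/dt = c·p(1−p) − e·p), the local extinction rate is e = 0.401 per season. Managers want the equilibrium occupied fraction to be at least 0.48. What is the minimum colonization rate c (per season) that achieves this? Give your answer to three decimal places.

0.771

p* = 1 − e/c ≥ 0.48 requires e/c ≤ 0.5200, i.e. c ≥ e/0.5200.
c_min = 0.401/0.5200 = 0.7712.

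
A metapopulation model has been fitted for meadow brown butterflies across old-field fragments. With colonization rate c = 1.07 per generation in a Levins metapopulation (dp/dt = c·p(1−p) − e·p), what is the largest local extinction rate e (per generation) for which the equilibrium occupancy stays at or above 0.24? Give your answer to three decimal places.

0.813

1 − e/c ≥ 0.24 ⇒ e ≤ c(1 − 0.24) = 1.07 × 0.7600.
e_max = 0.8132.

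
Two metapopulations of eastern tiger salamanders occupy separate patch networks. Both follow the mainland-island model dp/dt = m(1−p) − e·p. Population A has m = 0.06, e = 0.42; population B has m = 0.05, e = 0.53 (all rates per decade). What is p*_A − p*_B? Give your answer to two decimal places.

A: p*_A = m/(m+e) = 0.06/0.4800 = 0.1250.
B: p*_B = 0.05/0.5800 = 0.0862.
p*_A − p*_B = 0.1250 − 0.0862 = 0.0388.

0.04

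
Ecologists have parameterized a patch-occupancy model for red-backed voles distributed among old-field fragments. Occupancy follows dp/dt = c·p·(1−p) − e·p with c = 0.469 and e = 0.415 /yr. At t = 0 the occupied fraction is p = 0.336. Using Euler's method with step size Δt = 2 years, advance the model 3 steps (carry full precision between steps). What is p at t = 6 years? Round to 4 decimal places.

0.2043

Update rule: p ← p + [c·p·(1−p) − e·p]·Δt with Δt = 2.
p: 0.33600 → 0.26639  (Δp = -0.06961)
p: 0.26639 → 0.22860  (Δp = -0.03779)
p: 0.22860 → 0.20427  (Δp = -0.02433)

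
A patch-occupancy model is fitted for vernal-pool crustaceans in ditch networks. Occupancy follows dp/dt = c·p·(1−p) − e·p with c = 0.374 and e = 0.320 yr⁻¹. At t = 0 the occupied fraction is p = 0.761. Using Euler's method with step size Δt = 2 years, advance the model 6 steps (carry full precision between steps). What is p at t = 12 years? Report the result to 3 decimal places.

0.218

Update rule: p ← p + [c·p·(1−p) − e·p]·Δt with Δt = 2.
t = 2: p = 0.76100 + (-0.35099) = 0.41001
t = 4: p = 0.41001 + (-0.08146) = 0.32854
t = 6: p = 0.32854 + (-0.04526) = 0.28329
t = 8: p = 0.28329 + (-0.02943) = 0.25385
t = 10: p = 0.25385 + (-0.02079) = 0.23307
t = 12: p = 0.23307 + (-0.01546) = 0.21761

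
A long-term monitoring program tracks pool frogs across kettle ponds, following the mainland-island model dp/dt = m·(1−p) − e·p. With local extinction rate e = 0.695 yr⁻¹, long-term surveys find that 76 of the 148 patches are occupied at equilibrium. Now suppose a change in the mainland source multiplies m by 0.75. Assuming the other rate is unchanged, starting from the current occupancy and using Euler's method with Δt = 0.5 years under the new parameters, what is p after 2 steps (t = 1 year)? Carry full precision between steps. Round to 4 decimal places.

0.4521

Observed p* = 76/148 = 0.51351.
Balance m(1−p*) = e·p* gives m = e·p*/(1−p*) = 0.695×0.51351/0.48649 = 0.73361.
Starting from p₀ = 0.51351; update p ← p + (dp/dt)·Δt with the new parameters.
  1  |  dp/dt·Δt = -0.044611  |  p_1 = 0.468902
  2  |  dp/dt·Δt = -0.016836  |  p_2 = 0.452066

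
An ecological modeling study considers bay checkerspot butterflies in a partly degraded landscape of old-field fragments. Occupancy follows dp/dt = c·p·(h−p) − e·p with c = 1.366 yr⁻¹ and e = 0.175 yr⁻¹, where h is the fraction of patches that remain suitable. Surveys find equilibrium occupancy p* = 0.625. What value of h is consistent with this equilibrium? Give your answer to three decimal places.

At equilibrium c(h−p*) = e, so h = p* + e/c.
h = 0.625 + 0.175/1.366 = 0.625 + 0.1281 = 0.7531.

0.753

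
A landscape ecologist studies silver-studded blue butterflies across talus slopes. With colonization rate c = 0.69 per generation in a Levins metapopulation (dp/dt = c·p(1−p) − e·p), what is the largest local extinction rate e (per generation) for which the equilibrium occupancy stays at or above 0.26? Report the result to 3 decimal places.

0.511

1 − e/c ≥ 0.26 ⇒ e ≤ c(1 − 0.26) = 0.69 × 0.7400.
e_max = 0.5106.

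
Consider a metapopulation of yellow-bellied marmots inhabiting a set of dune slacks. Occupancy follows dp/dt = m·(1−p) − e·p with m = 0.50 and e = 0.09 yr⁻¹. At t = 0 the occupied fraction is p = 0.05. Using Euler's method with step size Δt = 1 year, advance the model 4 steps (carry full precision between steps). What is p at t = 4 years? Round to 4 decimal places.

Update rule: p ← p + [m·(1−p) − e·p]·Δt with Δt = 1.
t = 1: p = 0.05000 + (+0.47050) = 0.52050
t = 2: p = 0.52050 + (+0.19291) = 0.71340
t = 3: p = 0.71340 + (+0.07909) = 0.79250
t = 4: p = 0.79250 + (+0.03243) = 0.82492

0.8249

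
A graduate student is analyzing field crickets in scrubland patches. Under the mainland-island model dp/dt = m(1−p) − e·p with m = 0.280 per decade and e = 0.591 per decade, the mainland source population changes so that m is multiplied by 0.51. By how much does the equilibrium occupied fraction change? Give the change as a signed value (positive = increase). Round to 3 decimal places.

Before: p* = 0.280/(0.280+0.591) = 0.3215.
After: m = 0.1428, e = 0.591; p* = 0.1428/0.7338 = 0.1946.
Δp* = 0.1946 − 0.3215 = -0.1269.

-0.127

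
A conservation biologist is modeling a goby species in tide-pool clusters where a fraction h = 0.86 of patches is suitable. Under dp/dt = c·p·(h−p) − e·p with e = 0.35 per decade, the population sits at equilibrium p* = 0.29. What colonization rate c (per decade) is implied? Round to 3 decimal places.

0.614

At equilibrium c(h−p*) = e, so c = e/(h−p*).
c = 0.35/(0.86 − 0.29) = 0.35/0.5700 = 0.6140.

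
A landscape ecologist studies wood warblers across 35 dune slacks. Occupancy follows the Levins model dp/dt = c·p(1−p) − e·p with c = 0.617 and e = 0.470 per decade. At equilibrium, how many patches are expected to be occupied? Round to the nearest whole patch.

p* = 1 − e/c = 1 − 0.470/0.617 = 0.2382.
Expected occupied patches = N × p* = 35 × 0.2382 = 8.34 ≈ 8.

8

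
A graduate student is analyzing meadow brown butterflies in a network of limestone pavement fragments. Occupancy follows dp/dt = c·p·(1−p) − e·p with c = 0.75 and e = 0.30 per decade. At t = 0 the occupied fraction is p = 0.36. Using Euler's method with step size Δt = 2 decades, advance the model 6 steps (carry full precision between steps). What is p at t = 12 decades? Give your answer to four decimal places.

0.6000

Update rule: p ← p + [c·p·(1−p) − e·p]·Δt with Δt = 2.
t = 2: p = 0.36000 + (+0.12960) = 0.48960
t = 4: p = 0.48960 + (+0.08108) = 0.57068
t = 6: p = 0.57068 + (+0.02510) = 0.59578
t = 8: p = 0.59578 + (+0.00377) = 0.59955
t = 10: p = 0.59955 + (+0.00040) = 0.59995
t = 12: p = 0.59995 + (+0.00004) = 0.60000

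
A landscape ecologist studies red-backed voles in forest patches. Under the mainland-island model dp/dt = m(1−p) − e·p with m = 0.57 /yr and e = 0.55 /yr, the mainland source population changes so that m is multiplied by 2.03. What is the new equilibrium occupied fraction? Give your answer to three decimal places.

Before: p* = 0.57/(0.57+0.55) = 0.5089.
After: m = 1.1571, e = 0.55; p* = 1.1571/1.7071 = 0.6778.

0.678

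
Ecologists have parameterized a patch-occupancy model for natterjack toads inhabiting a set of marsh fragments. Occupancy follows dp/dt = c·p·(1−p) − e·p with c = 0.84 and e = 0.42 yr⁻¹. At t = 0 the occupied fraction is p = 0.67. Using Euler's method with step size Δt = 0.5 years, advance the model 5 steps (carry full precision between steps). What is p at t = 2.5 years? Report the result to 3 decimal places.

0.540

Update rule: p ← p + [c·p·(1−p) − e·p]·Δt with Δt = 0.5.
step 1: Δp = -0.04784, p = 0.62216
step 2: Δp = -0.03192, p = 0.59024
step 3: Δp = -0.02237, p = 0.56787
step 4: Δp = -0.01619, p = 0.55168
step 5: Δp = -0.01198, p = 0.53971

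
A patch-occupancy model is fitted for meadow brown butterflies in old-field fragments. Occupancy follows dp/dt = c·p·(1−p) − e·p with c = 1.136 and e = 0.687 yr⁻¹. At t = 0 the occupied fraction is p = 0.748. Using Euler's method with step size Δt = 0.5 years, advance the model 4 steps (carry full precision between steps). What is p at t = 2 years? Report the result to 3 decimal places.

Update rule: p ← p + [c·p·(1−p) − e·p]·Δt with Δt = 0.5.
step 1: Δp = -0.14987, p = 0.59813
step 2: Δp = -0.06893, p = 0.52920
step 3: Δp = -0.04027, p = 0.48894
step 4: Δp = -0.02602, p = 0.46292

0.463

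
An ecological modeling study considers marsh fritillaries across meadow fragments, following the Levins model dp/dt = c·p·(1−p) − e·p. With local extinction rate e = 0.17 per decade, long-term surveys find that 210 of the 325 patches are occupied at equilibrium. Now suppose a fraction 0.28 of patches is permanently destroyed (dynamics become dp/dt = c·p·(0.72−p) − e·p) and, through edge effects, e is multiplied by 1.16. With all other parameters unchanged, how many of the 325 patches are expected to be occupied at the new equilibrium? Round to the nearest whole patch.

Observed p* = 210/325 = 0.64615.
Balance c(1−p*) = e gives c = e/(1 − 0.64615) = 0.17/0.35385 = 0.48043.
New p* = 0.72 − e/c = 0.72 − 0.19720/0.48043 = 0.30953.
Expected occupied = 325 × 0.30953 = 100.60 ≈ 101.

101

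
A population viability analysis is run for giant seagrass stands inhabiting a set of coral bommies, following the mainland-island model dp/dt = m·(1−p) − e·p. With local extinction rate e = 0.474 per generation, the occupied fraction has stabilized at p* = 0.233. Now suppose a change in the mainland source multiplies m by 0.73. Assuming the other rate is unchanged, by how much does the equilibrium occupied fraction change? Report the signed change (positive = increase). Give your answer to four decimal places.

Balance m(1−p*) = e·p* gives m = e·p*/(1−p*) = 0.474×0.23300/0.76700 = 0.14399.
New p* = m/(m+e) = 0.10511/(0.10511+0.47400) = 0.18150.
Δp* = 0.18150 − 0.23300 = -0.05150.

-0.0515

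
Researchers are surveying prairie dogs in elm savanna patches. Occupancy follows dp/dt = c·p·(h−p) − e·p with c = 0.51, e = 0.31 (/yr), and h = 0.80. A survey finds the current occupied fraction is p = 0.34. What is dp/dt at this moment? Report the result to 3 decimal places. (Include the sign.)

-0.026

Colonization term: c·p·(h−p) = 0.51×0.34×0.4600 = 0.07976.
Extinction term: e·p = 0.10540.
dp/dt = 0.07976 − 0.10540 = -0.02564.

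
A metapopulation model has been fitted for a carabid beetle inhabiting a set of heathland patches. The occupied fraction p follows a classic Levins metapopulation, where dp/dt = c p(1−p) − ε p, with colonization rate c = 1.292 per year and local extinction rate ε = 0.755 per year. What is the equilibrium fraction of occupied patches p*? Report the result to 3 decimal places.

At equilibrium, colonization balances extinction: c·p*·(1−p*) = ε·p*.
So p* = 1 − ε/c = 1 − 0.755/1.292 = 1 − 0.5844 = 0.4156.

0.416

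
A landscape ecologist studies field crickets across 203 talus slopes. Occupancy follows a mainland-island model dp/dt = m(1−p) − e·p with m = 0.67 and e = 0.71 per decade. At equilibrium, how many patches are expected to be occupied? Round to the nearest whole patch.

99

p* = m/(m+e) = 0.67/1.3800 = 0.4855.
Expected occupied patches = N × p* = 203 × 0.4855 = 98.56 ≈ 99.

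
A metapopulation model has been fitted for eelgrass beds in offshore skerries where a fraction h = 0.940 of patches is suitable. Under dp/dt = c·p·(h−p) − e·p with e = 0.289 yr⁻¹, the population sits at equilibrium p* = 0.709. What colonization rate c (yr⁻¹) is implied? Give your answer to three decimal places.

At equilibrium c(h−p*) = e, so c = e/(h−p*).
c = 0.289/(0.940 − 0.709) = 0.289/0.2310 = 1.2511.

1.251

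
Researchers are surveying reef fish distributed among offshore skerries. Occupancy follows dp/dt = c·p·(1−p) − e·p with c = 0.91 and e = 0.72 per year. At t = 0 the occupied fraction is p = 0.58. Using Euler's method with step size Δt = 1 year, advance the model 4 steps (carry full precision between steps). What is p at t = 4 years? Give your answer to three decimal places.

0.268

Update rule: p ← p + [c·p·(1−p) − e·p]·Δt with Δt = 1.
p: 0.58000 → 0.38408  (Δp = -0.19592)
p: 0.38408 → 0.32281  (Δp = -0.06126)
p: 0.32281 → 0.28932  (Δp = -0.03349)
p: 0.28932 → 0.26812  (Δp = -0.02120)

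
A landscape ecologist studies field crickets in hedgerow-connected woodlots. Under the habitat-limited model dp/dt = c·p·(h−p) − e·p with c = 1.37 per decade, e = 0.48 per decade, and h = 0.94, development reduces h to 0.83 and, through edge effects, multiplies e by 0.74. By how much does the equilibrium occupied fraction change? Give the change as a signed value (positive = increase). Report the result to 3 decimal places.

-0.019

Before: p* = h − e/c = 0.94 − 0.48/1.37 = 0.94 − 0.3504 = 0.5896.
After: c = 1.37, e = 0.3552, h = 0.83; p* = 0.83 − 0.3552/1.37 = 0.5707.
Δp* = 0.5707 − 0.5896 = -0.0189.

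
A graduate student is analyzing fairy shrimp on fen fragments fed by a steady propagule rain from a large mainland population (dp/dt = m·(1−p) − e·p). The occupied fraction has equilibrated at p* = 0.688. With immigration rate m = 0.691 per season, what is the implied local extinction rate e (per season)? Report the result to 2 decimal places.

0.31

At equilibrium m(1−p*) = e·p*, so e = m(1−p*)/p*.
e = 0.691 × 0.3120 / 0.688 = 0.3134.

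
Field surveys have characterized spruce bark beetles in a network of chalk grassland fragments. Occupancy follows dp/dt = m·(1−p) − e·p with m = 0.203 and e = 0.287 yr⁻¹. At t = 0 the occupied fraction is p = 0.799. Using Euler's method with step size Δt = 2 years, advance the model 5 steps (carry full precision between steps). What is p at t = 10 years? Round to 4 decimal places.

Update rule: p ← p + [m·(1−p) − e·p]·Δt with Δt = 2.
  1  |  dp/dt·Δt = -0.377020  |  p_1 = 0.421980
  2  |  dp/dt·Δt = -0.007540  |  p_2 = 0.414440
  3  |  dp/dt·Δt = -0.000151  |  p_3 = 0.414289
  4  |  dp/dt·Δt = -0.000003  |  p_4 = 0.414286
  5  |  dp/dt·Δt = -0.000000  |  p_5 = 0.414286

0.4143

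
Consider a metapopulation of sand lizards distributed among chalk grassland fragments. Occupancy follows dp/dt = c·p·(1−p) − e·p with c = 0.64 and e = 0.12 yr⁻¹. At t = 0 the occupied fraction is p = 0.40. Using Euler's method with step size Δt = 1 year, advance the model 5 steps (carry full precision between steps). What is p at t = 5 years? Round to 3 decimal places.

0.775

Update rule: p ← p + [c·p·(1−p) − e·p]·Δt with Δt = 1.
t = 1: p = 0.40000 + (+0.10560) = 0.50560
t = 2: p = 0.50560 + (+0.09931) = 0.60491
t = 3: p = 0.60491 + (+0.08037) = 0.68528
t = 4: p = 0.68528 + (+0.05580) = 0.74107
t = 5: p = 0.74107 + (+0.03388) = 0.77495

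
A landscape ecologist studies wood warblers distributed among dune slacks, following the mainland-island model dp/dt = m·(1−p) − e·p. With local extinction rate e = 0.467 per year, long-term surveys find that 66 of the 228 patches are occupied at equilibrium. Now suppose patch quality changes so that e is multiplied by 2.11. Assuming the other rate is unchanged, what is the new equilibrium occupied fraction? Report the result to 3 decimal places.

0.162

Observed p* = 66/228 = 0.28947.
Balance m(1−p*) = e·p* gives m = e·p*/(1−p*) = 0.467×0.28947/0.71053 = 0.19026.
New p* = m/(m+e) = 0.19026/(0.19026+0.98537) = 0.16184.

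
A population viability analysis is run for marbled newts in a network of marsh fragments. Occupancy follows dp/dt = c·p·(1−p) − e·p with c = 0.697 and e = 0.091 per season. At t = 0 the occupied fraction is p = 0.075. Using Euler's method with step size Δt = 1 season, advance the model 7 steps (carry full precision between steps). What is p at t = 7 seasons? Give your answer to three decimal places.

Update rule: p ← p + [c·p·(1−p) − e·p]·Δt with Δt = 1.
  1  |  dp/dt·Δt = +0.041529  |  p_1 = 0.116529
  2  |  dp/dt·Δt = +0.061152  |  p_2 = 0.177682
  3  |  dp/dt·Δt = +0.085670  |  p_3 = 0.263352
  4  |  dp/dt·Δt = +0.111251  |  p_4 = 0.374603
  5  |  dp/dt·Δt = +0.129201  |  p_5 = 0.503804
  6  |  dp/dt·Δt = +0.128394  |  p_6 = 0.632198
  7  |  dp/dt·Δt = +0.104539  |  p_7 = 0.736737

0.737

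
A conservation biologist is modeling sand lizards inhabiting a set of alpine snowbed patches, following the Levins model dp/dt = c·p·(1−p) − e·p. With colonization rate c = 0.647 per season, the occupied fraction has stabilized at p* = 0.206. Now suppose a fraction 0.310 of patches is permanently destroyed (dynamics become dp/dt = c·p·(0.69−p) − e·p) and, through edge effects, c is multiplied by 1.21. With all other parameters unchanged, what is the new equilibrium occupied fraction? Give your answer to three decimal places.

Balance c(1−p*) = e gives e = 0.647×(1 − 0.20600) = 0.51372.
New p* = 0.69 − e/c = 0.69 − 0.51372/0.78287 = 0.03380.

0.034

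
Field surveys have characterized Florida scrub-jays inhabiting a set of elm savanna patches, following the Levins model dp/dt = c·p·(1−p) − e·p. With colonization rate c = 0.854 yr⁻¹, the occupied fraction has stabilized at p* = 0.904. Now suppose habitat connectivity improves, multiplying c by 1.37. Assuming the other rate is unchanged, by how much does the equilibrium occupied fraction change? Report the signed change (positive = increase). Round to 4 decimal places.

0.0259

Balance c(1−p*) = e gives e = 0.854×(1 − 0.90400) = 0.08198.
New p* = 1 − e/c = 1 − 0.08198/1.16998 = 0.92993.
Δp* = 0.92993 − 0.90400 = +0.02593.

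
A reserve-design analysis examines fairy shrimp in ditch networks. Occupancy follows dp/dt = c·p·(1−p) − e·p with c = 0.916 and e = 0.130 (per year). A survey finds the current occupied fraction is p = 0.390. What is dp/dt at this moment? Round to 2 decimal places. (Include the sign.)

Colonization term: c·p·(1−p) = 0.916×0.390×0.6100 = 0.21792.
Extinction term: e·p = 0.05070.
dp/dt = 0.21792 − 0.05070 = 0.16722.

0.17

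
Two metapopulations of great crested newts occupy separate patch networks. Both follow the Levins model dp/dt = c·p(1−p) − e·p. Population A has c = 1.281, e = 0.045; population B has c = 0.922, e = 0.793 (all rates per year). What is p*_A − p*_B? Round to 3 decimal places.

0.825

A: p*_A = 1 − 0.045/1.281 = 0.9649.
B: p*_B = 1 − 0.793/0.922 = 0.1399.
p*_A − p*_B = 0.9649 − 0.1399 = 0.8250.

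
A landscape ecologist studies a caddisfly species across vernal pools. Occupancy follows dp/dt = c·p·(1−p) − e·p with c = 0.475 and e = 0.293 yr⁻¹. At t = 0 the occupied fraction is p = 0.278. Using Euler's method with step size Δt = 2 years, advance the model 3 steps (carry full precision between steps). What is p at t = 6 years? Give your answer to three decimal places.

Update rule: p ← p + [c·p·(1−p) − e·p]·Δt with Δt = 2.
p: 0.27800 → 0.30577  (Δp = +0.02777)
p: 0.30577 → 0.32825  (Δp = +0.02248)
p: 0.32825 → 0.34537  (Δp = +0.01712)

0.345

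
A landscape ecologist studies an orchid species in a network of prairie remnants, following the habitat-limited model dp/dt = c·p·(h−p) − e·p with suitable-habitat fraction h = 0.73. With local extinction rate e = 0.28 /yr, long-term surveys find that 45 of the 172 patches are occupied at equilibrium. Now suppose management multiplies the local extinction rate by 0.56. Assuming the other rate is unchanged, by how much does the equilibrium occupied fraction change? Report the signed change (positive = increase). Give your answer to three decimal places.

0.206

Observed p* = 45/172 = 0.26163.
Balance c(h−p*) = e gives c = e/(0.73 − 0.26163) = 0.28/0.46837 = 0.59782.
New p* = 0.73 − e/c = 0.73 − 0.15680/0.59782 = 0.46771.
Δp* = 0.46771 − 0.26163 = +0.20608.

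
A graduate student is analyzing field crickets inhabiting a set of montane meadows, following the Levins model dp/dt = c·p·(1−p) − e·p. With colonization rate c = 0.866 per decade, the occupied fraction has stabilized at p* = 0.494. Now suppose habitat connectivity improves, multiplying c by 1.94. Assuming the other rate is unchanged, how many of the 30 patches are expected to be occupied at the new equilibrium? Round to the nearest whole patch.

Balance c(1−p*) = e gives e = 0.866×(1 − 0.49400) = 0.43820.
New p* = 1 − e/c = 1 − 0.43820/1.68004 = 0.73917.
Expected occupied = 30 × 0.73917 = 22.18 ≈ 22.

22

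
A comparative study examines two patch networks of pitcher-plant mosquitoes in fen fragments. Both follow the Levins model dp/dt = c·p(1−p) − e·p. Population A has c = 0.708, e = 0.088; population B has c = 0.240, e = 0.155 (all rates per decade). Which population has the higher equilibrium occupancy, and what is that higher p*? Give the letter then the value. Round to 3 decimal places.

A: p*_A = 1 − 0.088/0.708 = 0.8757.
B: p*_B = 1 − 0.155/0.240 = 0.3542.
A is higher at 0.8757.

A, 0.876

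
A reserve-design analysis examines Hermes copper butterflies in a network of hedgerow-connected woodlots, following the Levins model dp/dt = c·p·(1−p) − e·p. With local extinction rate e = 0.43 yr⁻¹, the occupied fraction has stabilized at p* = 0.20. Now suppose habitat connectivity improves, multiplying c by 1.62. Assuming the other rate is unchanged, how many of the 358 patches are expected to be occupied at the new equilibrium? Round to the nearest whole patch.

181

Balance c(1−p*) = e gives c = e/(1 − 0.20000) = 0.43/0.80000 = 0.53750.
New p* = 1 − e/c = 1 − 0.43000/0.87075 = 0.50617.
Expected occupied = 358 × 0.50617 = 181.21 ≈ 181.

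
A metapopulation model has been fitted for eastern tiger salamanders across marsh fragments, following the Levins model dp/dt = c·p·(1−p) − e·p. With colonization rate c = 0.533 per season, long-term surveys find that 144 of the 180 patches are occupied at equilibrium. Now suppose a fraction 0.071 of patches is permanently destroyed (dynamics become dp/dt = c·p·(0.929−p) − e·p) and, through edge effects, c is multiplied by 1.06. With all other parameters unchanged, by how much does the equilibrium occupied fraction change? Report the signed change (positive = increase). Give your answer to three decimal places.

Observed p* = 144/180 = 0.80000.
Balance c(1−p*) = e gives e = 0.533×(1 − 0.80000) = 0.10660.
New p* = 0.929 − e/c = 0.929 − 0.10660/0.56498 = 0.74032.
Δp* = 0.74032 − 0.80000 = -0.05968.

-0.060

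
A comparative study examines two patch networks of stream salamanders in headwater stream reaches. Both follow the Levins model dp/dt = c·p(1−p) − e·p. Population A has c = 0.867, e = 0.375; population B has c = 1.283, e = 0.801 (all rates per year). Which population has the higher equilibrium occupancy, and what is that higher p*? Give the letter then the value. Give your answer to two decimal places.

A: p*_A = 1 − 0.375/0.867 = 0.5675.
B: p*_B = 1 − 0.801/1.283 = 0.3757.
A is higher at 0.5675.

A, 0.57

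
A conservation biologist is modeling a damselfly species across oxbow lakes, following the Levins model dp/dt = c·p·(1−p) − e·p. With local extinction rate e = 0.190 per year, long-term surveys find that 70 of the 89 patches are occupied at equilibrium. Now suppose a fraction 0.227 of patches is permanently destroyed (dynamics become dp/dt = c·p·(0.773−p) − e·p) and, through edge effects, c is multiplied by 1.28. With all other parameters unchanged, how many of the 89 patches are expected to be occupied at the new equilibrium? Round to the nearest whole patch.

54

Observed p* = 70/89 = 0.78652.
Balance c(1−p*) = e gives c = e/(1 − 0.78652) = 0.190/0.21348 = 0.89001.
New p* = 0.773 − e/c = 0.773 − 0.19000/1.13921 = 0.60622.
Expected occupied = 89 × 0.60622 = 53.95 ≈ 54.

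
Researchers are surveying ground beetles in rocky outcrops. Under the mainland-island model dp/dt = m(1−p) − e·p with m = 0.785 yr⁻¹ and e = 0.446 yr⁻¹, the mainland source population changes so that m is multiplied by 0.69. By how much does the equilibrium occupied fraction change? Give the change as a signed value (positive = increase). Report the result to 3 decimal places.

Before: p* = 0.785/(0.785+0.446) = 0.6377.
After: m = 0.54165, e = 0.446; p* = 0.54165/0.9876 = 0.5484.
Δp* = 0.5484 − 0.6377 = -0.0893.

-0.089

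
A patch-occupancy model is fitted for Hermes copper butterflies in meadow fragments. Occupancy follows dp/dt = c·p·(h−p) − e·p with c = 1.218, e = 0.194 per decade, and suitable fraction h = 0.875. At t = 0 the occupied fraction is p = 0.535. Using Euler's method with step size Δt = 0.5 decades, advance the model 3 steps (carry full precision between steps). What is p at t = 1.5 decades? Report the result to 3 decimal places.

0.668

Update rule: p ← p + [c·p·(h−p) − e·p]·Δt with Δt = 0.5.
p: 0.53500 → 0.59388  (Δp = +0.05888)
p: 0.59388 → 0.63795  (Δp = +0.04407)
p: 0.63795 → 0.66816  (Δp = +0.03022)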